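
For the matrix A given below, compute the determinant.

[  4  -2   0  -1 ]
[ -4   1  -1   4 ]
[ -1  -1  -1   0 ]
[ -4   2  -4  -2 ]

82

Expand along row 1 (it has 1 zero):
  + (4) · M_11   where M_11 = det([1 -1 4; -1 -1 0; 2 -4 -2]) = 28
  − (-2) · M_12   where M_12 = det([-4 -1 4; -1 -1 0; -4 -4 -2]) = -6
  − (-1) · M_14   where M_14 = det([-4 1 -1; -1 -1 -1; -4 2 -4]) = -18
det = (+1)·(4)·(28) + (-1)·(-2)·(-6) + (-1)·(-1)·(-18) = 82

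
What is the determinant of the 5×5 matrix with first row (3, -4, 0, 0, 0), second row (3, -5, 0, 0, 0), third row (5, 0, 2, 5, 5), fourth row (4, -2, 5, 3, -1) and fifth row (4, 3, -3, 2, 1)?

The matrix is block lower-triangular with a 2×2 block and a 3×3 block on the diagonal, so its determinant equals the product of the determinants of the diagonal blocks.
det of the 2×2 block = -3
det of the 3×3 block = 95
det = (-3)·(95) = -285

The determinant is -285.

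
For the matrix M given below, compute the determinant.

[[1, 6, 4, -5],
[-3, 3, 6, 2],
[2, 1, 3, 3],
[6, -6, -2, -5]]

Expand along row 1:
  + (1) · M_11   where M_11 = det([3 6 2; 1 3 3; -6 -2 -5]) = -73
  − (6) · M_12   where M_12 = det([-3 6 2; 2 3 3; 6 -2 -5]) = 151
  + (4) · M_13   where M_13 = det([-3 3 2; 2 1 3; 6 -6 -5]) = 9
  − (-5) · M_14   where M_14 = det([-3 3 6; 2 1 3; 6 -6 -2]) = -90
det = (+1)·(1)·(-73) + (-1)·(6)·(151) + (+1)·(4)·(9) + (-1)·(-5)·(-90) = -1393

-1393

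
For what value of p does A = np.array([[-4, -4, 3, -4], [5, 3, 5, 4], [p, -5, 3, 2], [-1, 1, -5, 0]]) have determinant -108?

Expanding along the column containing p, det(A) is linear in p: det(A) = (12)·p + (-108).
Set (12)·p + (-108) = -108  ⇒  (12)·p = 0  ⇒  p = 0.

0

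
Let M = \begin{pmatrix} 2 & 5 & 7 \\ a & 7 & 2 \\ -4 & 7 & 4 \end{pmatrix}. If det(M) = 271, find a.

a = 3

Expanding along the column containing a, det(M) is linear in a: det(M) = (29)·a + (184).
Set (29)·a + (184) = 271  ⇒  (29)·a = 87  ⇒  a = 3.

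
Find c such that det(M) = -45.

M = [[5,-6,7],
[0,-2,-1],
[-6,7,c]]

-4

Expanding along the row containing c, det(M) is linear in c: det(M) = (-10)·c + (-85).
Set (-10)·c + (-85) = -45  ⇒  (-10)·c = 40  ⇒  c = -4.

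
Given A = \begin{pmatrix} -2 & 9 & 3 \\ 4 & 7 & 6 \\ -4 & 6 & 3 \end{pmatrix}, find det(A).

Expand along column 1:
  + (-2) · |7 6; 6 3| = (-2)·(21 − 36) = 30
  − 4 · |9 3; 6 3| = −4·(27 − 18) = -36
  + (-4) · |9 3; 7 6| = (-4)·(54 − 21) = -132
Sum: (30) + (-36) + (-132) = -138

The determinant is -138.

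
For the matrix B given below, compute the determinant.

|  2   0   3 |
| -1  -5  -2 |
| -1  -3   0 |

-18

Expand along row 1:
  + 2 · |-5 -2; -3 0| = 2·(0 − 6) = -12
  + 3 · |-1 -5; -1 -3| = 3·(3 − 5) = -6
Sum: (-12) + (-6) = -18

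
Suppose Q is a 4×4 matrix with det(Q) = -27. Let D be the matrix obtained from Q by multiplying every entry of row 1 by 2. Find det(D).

Scaling one row by 2 multiplies the determinant by 2.
det(D) = (2)·(-27) = -54

The determinant is -54.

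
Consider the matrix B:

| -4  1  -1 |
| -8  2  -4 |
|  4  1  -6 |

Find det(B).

-16

Expand along column 1:
  + (-4) · |2 -4; 1 -6| = (-4)·(-12 − (-4)) = 32
  − (-8) · |1 -1; 1 -6| = −(-8)·(-6 − (-1)) = -40
  + 4 · |1 -1; 2 -4| = 4·(-4 − (-2)) = -8
Sum: (32) + (-40) + (-8) = -16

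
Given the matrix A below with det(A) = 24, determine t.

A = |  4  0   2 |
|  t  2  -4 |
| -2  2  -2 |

t = 0

Expanding along the row containing t, det(A) is linear in t: det(A) = (4)·t + (24).
Set (4)·t + (24) = 24  ⇒  (4)·t = 0  ⇒  t = 0.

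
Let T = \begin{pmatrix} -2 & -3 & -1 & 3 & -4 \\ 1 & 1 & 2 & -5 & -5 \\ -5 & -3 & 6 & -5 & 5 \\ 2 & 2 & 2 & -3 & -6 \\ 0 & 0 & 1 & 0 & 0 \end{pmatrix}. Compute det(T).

The determinant is 160.

Expand along row 5 (it has 4 zeros):
  + (1) · M_53   where M_53 = det([-2 -3 3 -4; 1 1 -5 -5; -5 -3 -5 5; 2 2 -3 -6]) = 160
det = (+1)·(1)·(160) = 160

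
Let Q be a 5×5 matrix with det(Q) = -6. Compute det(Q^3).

The determinant is -216.

det(Q^3) = (det Q)^3 = (-6)^3 = -216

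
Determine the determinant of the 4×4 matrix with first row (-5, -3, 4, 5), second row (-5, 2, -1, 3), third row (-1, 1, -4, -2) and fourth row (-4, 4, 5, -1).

-679

Expand along row 1:
  + (-5) · M_11   where M_11 = det([2 -1 3; 1 -4 -2; 4 5 -1]) = 98
  − (-3) · M_12   where M_12 = det([-5 -1 3; -1 -4 -2; -4 5 -1]) = -140
  + (4) · M_13   where M_13 = det([-5 2 3; -1 1 -2; -4 4 -1]) = -21
  − (5) · M_14   where M_14 = det([-5 2 -1; -1 1 -4; -4 4 5]) = -63
det = (+1)·(-5)·(98) + (-1)·(-3)·(-140) + (+1)·(4)·(-21) + (-1)·(5)·(-63) = -679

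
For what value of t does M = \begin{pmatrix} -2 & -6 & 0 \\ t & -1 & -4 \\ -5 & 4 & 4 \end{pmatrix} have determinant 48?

Expanding along the row containing t, det(M) is linear in t: det(M) = (24)·t + (-144).
Set (24)·t + (-144) = 48  ⇒  (24)·t = 192  ⇒  t = 8.

t = 8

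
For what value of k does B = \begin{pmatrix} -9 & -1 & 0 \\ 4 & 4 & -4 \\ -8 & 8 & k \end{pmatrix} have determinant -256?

k = -2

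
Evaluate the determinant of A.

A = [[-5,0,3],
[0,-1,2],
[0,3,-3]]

Expand along column 1:
  + (-5) · |-1 2; 3 -3| = (-5)·(3 − 6) = 15

|A| = 15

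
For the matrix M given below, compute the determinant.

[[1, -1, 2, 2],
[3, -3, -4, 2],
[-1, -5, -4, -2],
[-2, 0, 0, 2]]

Expand along row 4 (it has 2 zeros):
  − (-2) · M_41   where M_41 = det([-1 2 2; -3 -4 2; -5 -4 -2]) = -64
  + (2) · M_44   where M_44 = det([1 -1 2; 3 -3 -4; -1 -5 -4]) = -60
det = (-1)·(-2)·(-64) + (+1)·(2)·(-60) = -248

The determinant is -248.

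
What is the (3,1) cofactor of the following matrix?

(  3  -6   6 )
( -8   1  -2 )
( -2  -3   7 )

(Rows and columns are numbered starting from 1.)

The cofactor is 6.

Delete row 3 and column 1; the remaining 2×2 submatrix is [-6 6; 1 -2].
Its determinant is (-6)·(-2) − 6·1 = 6.
The cofactor carries sign (−1)^(3+1) = +1, so C_{3,1} = +(6) = 6.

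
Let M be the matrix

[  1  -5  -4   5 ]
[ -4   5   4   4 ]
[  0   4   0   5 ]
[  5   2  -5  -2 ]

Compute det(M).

-351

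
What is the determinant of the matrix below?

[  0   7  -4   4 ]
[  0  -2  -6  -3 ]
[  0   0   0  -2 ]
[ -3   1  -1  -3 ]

Expand along row 3 (it has 3 zeros):
  − (-2) · M_34   where M_34 = det([0 7 -4; 0 -2 -6; -3 1 -1]) = 150
det = (-1)·(-2)·(150) = 300

300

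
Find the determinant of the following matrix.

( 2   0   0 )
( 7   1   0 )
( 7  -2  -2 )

-4

The matrix is lower triangular, so the determinant is the product of the diagonal entries:
det = (2) · (1) · (-2) = -4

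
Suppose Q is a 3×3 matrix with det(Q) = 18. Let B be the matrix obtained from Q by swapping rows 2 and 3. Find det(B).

Swapping two rows multiplies the determinant by −1.
det(B) = (-1)·(18) = -18

-18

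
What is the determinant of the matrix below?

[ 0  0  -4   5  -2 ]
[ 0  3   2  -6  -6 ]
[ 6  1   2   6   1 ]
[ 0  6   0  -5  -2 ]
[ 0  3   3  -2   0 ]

Expand along column 1 (it has 4 zeros):
  + (6) · M_31   where M_31 = det([0 -4 5 -2; 3 2 -6 -6; 6 0 -5 -2; 3 3 -2 0]) = -624
det = (+1)·(6)·(-624) = -3744

-3744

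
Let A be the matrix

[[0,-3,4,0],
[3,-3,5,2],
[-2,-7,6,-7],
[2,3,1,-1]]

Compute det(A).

Expand along row 1 (it has 2 zeros):
  − (-3) · M_12   where M_12 = det([3 5 2; -2 6 -7; 2 1 -1]) = -105
  + (4) · M_13   where M_13 = det([3 -3 2; -2 -7 -7; 2 3 -1]) = 148
det = (-1)·(-3)·(-105) + (+1)·(4)·(148) = 277

det(A) = 277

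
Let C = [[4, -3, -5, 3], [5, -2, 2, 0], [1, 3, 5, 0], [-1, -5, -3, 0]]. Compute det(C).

Expand along column 4 (it has 3 zeros):
  − (3) · M_14   where M_14 = det([5 -2 2; 1 3 5; -1 -5 -3]) = 80
det = (-1)·(3)·(80) = -240

-240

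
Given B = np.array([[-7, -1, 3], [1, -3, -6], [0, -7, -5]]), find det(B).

163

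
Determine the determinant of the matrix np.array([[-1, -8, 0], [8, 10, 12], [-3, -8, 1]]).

246

Expand along row 1:
  + (-1) · |10 12; -8 1| = (-1)·(10 − (-96)) = -106
  − (-8) · |8 12; -3 1| = −(-8)·(8 − (-36)) = 352
Sum: (-106) + (352) = 246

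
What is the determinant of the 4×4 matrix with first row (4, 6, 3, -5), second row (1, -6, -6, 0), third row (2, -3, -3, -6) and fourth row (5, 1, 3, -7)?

Expand along row 2 (it has 1 zero):
  − (1) · M_21   where M_21 = det([6 3 -5; -3 -3 -6; 1 3 -7]) = 183
  + (-6) · M_22   where M_22 = det([4 3 -5; 2 -3 -6; 5 3 -7]) = 3
  − (-6) · M_23   where M_23 = det([4 6 -5; 2 -3 -6; 5 1 -7]) = -73
det = (-1)·(1)·(183) + (+1)·(-6)·(3) + (-1)·(-6)·(-73) = -639

-639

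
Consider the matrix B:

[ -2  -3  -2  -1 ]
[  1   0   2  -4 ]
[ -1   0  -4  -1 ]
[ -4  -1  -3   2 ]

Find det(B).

Expand along column 2 (it has 2 zeros):
  − (-3) · M_12   where M_12 = det([1 2 -4; -1 -4 -1; -4 -3 2]) = 53
  + (-1) · M_42   where M_42 = det([-2 -2 -1; 1 2 -4; -1 -4 -1]) = 28
det = (-1)·(-3)·(53) + (+1)·(-1)·(28) = 131

131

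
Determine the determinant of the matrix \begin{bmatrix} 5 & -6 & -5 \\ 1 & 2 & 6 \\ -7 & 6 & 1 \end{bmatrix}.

Expand along column 1:
  + 5 · |2 6; 6 1| = 5·(2 − 36) = -170
  − 1 · |-6 -5; 6 1| = −1·(-6 − (-30)) = -24
  + (-7) · |-6 -5; 2 6| = (-7)·(-36 − (-10)) = 182
Sum: (-170) + (-24) + (182) = -12

-12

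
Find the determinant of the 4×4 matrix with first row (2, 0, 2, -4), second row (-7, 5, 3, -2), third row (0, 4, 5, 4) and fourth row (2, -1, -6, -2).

1044

Expand along row 1 (it has 1 zero):
  + (2) · M_11   where M_11 = det([5 3 -2; 4 5 4; -1 -6 -2]) = 120
  + (2) · M_13   where M_13 = det([-7 5 -2; 0 4 4; 2 -1 -2]) = 84
  − (-4) · M_14   where M_14 = det([-7 5 3; 0 4 5; 2 -1 -6]) = 159
det = (+1)·(2)·(120) + (+1)·(2)·(84) + (-1)·(-4)·(159) = 1044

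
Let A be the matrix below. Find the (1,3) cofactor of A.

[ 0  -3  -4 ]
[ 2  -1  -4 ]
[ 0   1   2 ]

2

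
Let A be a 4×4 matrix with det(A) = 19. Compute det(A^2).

det(A^2) = (det A)^2 = (19)^2 = 361

The determinant is 361.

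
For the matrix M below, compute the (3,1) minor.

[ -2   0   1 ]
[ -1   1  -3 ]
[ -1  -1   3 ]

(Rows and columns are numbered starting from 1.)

-1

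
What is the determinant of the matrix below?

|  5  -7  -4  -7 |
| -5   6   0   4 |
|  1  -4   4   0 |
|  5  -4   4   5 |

-412

Expand along row 2 (it has 1 zero):
  − (-5) · M_21   where M_21 = det([-7 -4 -7; -4 4 0; -4 4 5]) = -220
  + (6) · M_22   where M_22 = det([5 -4 -7; 1 4 0; 5 4 5]) = 232
  + (4) · M_24   where M_24 = det([5 -7 -4; 1 -4 4; 5 -4 4]) = -176
det = (-1)·(-5)·(-220) + (+1)·(6)·(232) + (+1)·(4)·(-176) = -412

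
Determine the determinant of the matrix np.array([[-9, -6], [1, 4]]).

-30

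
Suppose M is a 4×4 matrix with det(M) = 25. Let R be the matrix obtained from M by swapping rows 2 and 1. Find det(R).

-25

Swapping two rows multiplies the determinant by −1.
det(R) = (-1)·(25) = -25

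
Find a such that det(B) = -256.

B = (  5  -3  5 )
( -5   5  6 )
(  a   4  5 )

a = 2

Expanding along the column containing a, det(B) is linear in a: det(B) = (-43)·a + (-170).
Set (-43)·a + (-170) = -256  ⇒  (-43)·a = -86  ⇒  a = 2.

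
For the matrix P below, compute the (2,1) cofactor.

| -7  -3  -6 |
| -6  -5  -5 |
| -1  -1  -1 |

Delete row 2 and column 1; the remaining 2×2 submatrix is [-3 -6; -1 -1].
Its determinant is (-3)·(-1) − (-6)·(-1) = -3.
The cofactor carries sign (−1)^(2+1) = −1, so C_{2,1} = −(-3) = 3.

3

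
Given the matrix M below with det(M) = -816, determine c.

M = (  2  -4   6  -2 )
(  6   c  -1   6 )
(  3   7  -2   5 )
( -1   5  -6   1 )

c = -7

Expanding along the column containing c, det(M) is linear in c: det(M) = (48)·c + (-480).
Set (48)·c + (-480) = -816  ⇒  (48)·c = -336  ⇒  c = -7.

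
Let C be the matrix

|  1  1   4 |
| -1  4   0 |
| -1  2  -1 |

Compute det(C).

|C| = 3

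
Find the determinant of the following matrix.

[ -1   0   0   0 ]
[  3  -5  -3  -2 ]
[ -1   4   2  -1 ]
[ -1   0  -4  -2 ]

Expand along row 1 (it has 3 zeros):
  + (-1) · M_11   where M_11 = det([-5 -3 -2; 4 2 -1; 0 -4 -2]) = 48
det = (+1)·(-1)·(48) = -48

-48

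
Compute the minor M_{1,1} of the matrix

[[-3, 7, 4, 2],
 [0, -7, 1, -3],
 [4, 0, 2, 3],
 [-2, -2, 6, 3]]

The minor is 66.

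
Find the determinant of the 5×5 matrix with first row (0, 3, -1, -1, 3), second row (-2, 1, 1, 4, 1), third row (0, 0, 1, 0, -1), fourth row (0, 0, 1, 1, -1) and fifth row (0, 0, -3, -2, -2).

The matrix is block upper-triangular with a 2×2 block and a 3×3 block on the diagonal, so its determinant equals the product of the determinants of the diagonal blocks.
det of the 2×2 block = 6
det of the 3×3 block = -5
det = (6)·(-5) = -30

The determinant is -30.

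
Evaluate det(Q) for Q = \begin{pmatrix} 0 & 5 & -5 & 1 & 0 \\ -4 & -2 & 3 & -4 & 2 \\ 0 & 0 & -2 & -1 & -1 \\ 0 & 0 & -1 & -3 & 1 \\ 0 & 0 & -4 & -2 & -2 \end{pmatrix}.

Q is block upper-triangular with a 2×2 block and a 3×3 block on the diagonal, so its determinant equals the product of the determinants of the diagonal blocks.
det of the 2×2 block = 20
det of the 3×3 block = 0
det = (20)·(0) = 0

The determinant is 0.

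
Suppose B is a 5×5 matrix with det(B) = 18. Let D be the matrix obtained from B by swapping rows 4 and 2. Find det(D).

-18

Swapping two rows multiplies the determinant by −1.
det(D) = (-1)·(18) = -18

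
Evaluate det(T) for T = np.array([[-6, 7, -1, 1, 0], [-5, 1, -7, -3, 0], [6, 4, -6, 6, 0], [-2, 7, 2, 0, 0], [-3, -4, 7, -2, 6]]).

Expand along column 5 (it has 4 zeros):
  + (6) · M_55   where M_55 = det([-6 7 -1 1; -5 1 -7 -3; 6 4 -6 6; -2 7 2 0]) = 2280
det = (+1)·(6)·(2280) = 13680

13680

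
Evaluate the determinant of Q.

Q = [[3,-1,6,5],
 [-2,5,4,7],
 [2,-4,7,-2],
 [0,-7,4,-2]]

Expand along row 4 (it has 1 zero):
  + (-7) · M_42   where M_42 = det([3 6 5; -2 4 7; 2 7 -2]) = -221
  − (4) · M_43   where M_43 = det([3 -1 5; -2 5 7; 2 -4 -2]) = 34
  + (-2) · M_44   where M_44 = det([3 -1 6; -2 5 4; 2 -4 7]) = 119
det = (+1)·(-7)·(-221) + (-1)·(4)·(34) + (+1)·(-2)·(119) = 1173

det(Q) = 1173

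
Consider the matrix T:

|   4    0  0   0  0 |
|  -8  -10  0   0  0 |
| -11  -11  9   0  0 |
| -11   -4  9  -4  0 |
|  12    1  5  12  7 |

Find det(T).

T is lower triangular, so det(T) is the product of the diagonal entries:
det = (4) · (-10) · (9) · (-4) · (7) = 10080

10080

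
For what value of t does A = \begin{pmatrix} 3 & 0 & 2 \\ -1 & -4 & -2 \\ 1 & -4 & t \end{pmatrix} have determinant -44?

3

Expanding along the column containing t, det(A) is linear in t: det(A) = (-12)·t + (-8).
Set (-12)·t + (-8) = -44  ⇒  (-12)·t = -36  ⇒  t = 3.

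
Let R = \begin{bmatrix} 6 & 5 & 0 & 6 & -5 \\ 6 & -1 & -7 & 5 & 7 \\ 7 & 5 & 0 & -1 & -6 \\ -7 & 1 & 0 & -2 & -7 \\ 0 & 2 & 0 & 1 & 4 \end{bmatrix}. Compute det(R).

The determinant is 16681.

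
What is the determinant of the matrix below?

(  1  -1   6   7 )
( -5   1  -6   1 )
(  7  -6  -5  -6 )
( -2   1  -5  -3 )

Expand along row 1:
  + (1) · M_11   where M_11 = det([1 -6 1; -6 -5 -6; 1 -5 -3]) = 164
  − (-1) · M_12   where M_12 = det([-5 -6 1; 7 -5 -6; -2 -5 -3]) = -168
  + (6) · M_13   where M_13 = det([-5 1 1; 7 -6 -6; -2 1 -3]) = -92
  − (7) · M_14   where M_14 = det([-5 1 -6; 7 -6 -5; -2 1 -5]) = -100
det = (+1)·(1)·(164) + (-1)·(-1)·(-168) + (+1)·(6)·(-92) + (-1)·(7)·(-100) = 144

The determinant is 144.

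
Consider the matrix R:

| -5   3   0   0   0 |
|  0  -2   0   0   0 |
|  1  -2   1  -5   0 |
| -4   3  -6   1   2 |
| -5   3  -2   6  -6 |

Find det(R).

1820

R is block lower-triangular with a 2×2 block and a 3×3 block on the diagonal, so its determinant equals the product of the determinants of the diagonal blocks.
det of the 2×2 block = 10
det of the 3×3 block = 182
det = (10)·(182) = 1820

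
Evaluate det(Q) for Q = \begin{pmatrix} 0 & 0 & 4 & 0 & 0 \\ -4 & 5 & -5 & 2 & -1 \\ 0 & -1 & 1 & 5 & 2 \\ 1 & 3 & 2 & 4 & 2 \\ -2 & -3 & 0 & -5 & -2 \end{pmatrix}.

|Q| = 344

Expand along row 1 (it has 4 zeros):
  + (4) · M_13   where M_13 = det([-4 5 2 -1; 0 -1 5 2; 1 3 4 2; -2 -3 -5 -2]) = 86
det = (+1)·(4)·(86) = 344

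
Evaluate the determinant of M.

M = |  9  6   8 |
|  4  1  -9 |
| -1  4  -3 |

559

Expand along column 1:
  + 9 · |1 -9; 4 -3| = 9·(-3 − (-36)) = 297
  − 4 · |6 8; 4 -3| = −4·(-18 − 32) = 200
  + (-1) · |6 8; 1 -9| = (-1)·(-54 − 8) = 62
Sum: (297) + (200) + (62) = 559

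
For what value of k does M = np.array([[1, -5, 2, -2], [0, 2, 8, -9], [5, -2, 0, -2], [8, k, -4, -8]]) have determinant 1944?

Expanding along the row containing k, det(M) is linear in k: det(M) = (-26)·k + (1788).
Set (-26)·k + (1788) = 1944  ⇒  (-26)·k = 156  ⇒  k = -6.

k = -6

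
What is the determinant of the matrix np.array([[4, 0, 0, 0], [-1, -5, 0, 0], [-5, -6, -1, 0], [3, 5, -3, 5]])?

The matrix is lower triangular, so the determinant is the product of the diagonal entries:
det = (4) · (-5) · (-1) · (5) = 100

100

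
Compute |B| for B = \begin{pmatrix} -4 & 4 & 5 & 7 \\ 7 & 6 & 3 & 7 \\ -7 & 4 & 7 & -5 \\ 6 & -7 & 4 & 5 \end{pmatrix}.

Expand along row 1:
  + (-4) · M_11   where M_11 = det([6 3 7; 4 7 -5; -7 4 5]) = 830
  − (4) · M_12   where M_12 = det([7 3 7; -7 7 -5; 6 4 5]) = -90
  + (5) · M_13   where M_13 = det([7 6 7; -7 4 -5; 6 -7 5]) = 100
  − (7) · M_14   where M_14 = det([7 6 3; -7 4 7; 6 -7 4]) = 950
det = (+1)·(-4)·(830) + (-1)·(4)·(-90) + (+1)·(5)·(100) + (-1)·(7)·(950) = -9110

The determinant is -9110.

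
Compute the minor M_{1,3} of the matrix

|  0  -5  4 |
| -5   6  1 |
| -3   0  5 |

Delete row 1 and column 3; the remaining 2×2 submatrix is [-5 6; -3 0].
Its determinant is (-5)·0 − 6·(-3) = 18.

18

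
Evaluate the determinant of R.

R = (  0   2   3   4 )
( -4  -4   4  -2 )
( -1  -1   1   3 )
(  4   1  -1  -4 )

The determinant is -210.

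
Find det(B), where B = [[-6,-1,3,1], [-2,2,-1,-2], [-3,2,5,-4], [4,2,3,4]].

Expand along row 1:
  + (-6) · M_11   where M_11 = det([2 -1 -2; 2 5 -4; 2 3 4]) = 88
  − (-1) · M_12   where M_12 = det([-2 -1 -2; -3 5 -4; 4 3 4]) = -2
  + (3) · M_13   where M_13 = det([-2 2 -2; -3 2 -4; 4 2 4]) = -12
  − (1) · M_14   where M_14 = det([-2 2 -1; -3 2 5; 4 2 3]) = 80
det = (+1)·(-6)·(88) + (-1)·(-1)·(-2) + (+1)·(3)·(-12) + (-1)·(1)·(80) = -646

-646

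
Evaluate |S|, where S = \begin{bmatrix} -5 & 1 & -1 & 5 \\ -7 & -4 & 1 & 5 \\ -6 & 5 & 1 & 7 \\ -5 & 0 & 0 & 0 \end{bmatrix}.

The determinant is -480.

Expand along row 4 (it has 3 zeros):
  − (-5) · M_41   where M_41 = det([1 -1 5; -4 1 5; 5 1 7]) = -96
det = (-1)·(-5)·(-96) = -480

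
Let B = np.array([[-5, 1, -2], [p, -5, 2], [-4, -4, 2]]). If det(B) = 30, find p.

Expanding along the column containing p, det(B) is linear in p: det(B) = (6)·p + (42).
Set (6)·p + (42) = 30  ⇒  (6)·p = -12  ⇒  p = -2.

p = -2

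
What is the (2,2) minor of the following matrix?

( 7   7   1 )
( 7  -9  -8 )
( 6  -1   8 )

Delete row 2 and column 2; the remaining 2×2 submatrix is [7 1; 6 8].
Its determinant is 7·8 − 1·6 = 50.

The minor is 50.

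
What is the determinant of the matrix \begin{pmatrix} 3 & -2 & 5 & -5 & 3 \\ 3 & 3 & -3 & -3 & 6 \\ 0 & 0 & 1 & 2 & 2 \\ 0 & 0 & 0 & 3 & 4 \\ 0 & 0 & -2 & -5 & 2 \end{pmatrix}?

The determinant is 330.

The matrix is block upper-triangular with a 2×2 block and a 3×3 block on the diagonal, so its determinant equals the product of the determinants of the diagonal blocks.
det of the 2×2 block = 15
det of the 3×3 block = 22
det = (15)·(22) = 330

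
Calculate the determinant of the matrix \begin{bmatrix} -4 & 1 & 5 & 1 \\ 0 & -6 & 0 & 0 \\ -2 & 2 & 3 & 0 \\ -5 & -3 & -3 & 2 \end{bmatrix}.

The determinant is -102.

Expand along row 2 (it has 3 zeros):
  + (-6) · M_22   where M_22 = det([-4 5 1; -2 3 0; -5 -3 2]) = 17
det = (+1)·(-6)·(17) = -102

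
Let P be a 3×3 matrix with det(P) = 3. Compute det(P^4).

81

det(P^4) = (det P)^4 = (3)^4 = 81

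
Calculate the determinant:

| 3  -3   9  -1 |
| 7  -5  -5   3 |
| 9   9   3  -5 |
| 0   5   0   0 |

2700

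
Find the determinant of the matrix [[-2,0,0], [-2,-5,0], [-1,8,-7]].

-70

The matrix is lower triangular, so the determinant is the product of the diagonal entries:
det = (-2) · (-5) · (-7) = -70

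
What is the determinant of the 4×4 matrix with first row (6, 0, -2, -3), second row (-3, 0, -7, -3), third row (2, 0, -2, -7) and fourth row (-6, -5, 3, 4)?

The determinant is -1260.

Expand along column 2 (it has 3 zeros):
  + (-5) · M_42   where M_42 = det([6 -2 -3; -3 -7 -3; 2 -2 -7]) = 252
det = (+1)·(-5)·(252) = -1260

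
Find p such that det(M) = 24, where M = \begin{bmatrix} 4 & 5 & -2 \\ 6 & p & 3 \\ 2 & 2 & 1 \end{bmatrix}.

9

Expanding along the row containing p, det(M) is linear in p: det(M) = (8)·p + (-48).
Set (8)·p + (-48) = 24  ⇒  (8)·p = 72  ⇒  p = 9.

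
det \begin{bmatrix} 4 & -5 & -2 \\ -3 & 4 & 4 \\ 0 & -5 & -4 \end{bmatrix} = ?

Expand along row 3:
  − (-5) · |4 -2; -3 4| = −(-5)·(16 − 6) = 50
  + (-4) · |4 -5; -3 4| = (-4)·(16 − 15) = -4
Sum: (50) + (-4) = 46

The determinant is 46.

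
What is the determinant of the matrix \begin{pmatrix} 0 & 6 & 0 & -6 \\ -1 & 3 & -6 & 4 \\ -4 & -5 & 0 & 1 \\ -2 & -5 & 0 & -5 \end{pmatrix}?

Expand along column 3 (it has 3 zeros):
  − (-6) · M_23   where M_23 = det([0 6 -6; -4 -5 1; -2 -5 -5]) = -192
det = (-1)·(-6)·(-192) = -1152

The determinant is -1152.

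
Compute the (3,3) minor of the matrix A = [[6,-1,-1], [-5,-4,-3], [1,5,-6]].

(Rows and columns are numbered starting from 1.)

-29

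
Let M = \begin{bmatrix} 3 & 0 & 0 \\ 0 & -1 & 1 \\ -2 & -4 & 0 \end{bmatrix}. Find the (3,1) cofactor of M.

Delete row 3 and column 1; the remaining 2×2 submatrix is [0 0; -1 1].
Its determinant is 0·1 − 0·(-1) = 0.
The cofactor carries sign (−1)^(3+1) = +1, so C_{3,1} = +(0) = 0.

0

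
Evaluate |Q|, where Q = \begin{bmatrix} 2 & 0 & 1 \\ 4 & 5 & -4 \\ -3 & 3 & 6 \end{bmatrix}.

111

Expand along column 2:
  + 5 · |2 1; -3 6| = 5·(12 − (-3)) = 75
  − 3 · |2 1; 4 -4| = −3·(-8 − 4) = 36
Sum: (75) + (36) = 111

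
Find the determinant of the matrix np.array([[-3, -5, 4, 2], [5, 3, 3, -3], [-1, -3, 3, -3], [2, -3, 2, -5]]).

-360

Expand along row 1:
  + (-3) · M_11   where M_11 = det([3 3 -3; -3 3 -3; -3 2 -5]) = -54
  − (-5) · M_12   where M_12 = det([5 3 -3; -1 3 -3; 2 2 -5]) = -54
  + (4) · M_13   where M_13 = det([5 3 -3; -1 -3 -3; 2 -3 -5]) = -30
  − (2) · M_14   where M_14 = det([5 3 3; -1 -3 3; 2 -3 2]) = 66
det = (+1)·(-3)·(-54) + (-1)·(-5)·(-54) + (+1)·(4)·(-30) + (-1)·(2)·(66) = -360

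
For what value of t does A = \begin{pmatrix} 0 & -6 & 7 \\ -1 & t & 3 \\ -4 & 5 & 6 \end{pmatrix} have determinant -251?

Expanding along the row containing t, det(A) is linear in t: det(A) = (28)·t + (1).
Set (28)·t + (1) = -251  ⇒  (28)·t = -252  ⇒  t = -9.

t = -9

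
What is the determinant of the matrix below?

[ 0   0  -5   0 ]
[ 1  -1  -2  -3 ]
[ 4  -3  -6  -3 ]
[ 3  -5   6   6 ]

-165

Expand along row 1 (it has 3 zeros):
  + (-5) · M_13   where M_13 = det([1 -1 -3; 4 -3 -3; 3 -5 6]) = 33
det = (+1)·(-5)·(33) = -165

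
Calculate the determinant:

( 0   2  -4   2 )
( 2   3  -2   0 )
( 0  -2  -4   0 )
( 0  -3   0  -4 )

-80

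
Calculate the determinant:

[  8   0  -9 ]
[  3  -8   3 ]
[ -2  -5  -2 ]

527

Expand along row 1:
  + 8 · |-8 3; -5 -2| = 8·(16 − (-15)) = 248
  + (-9) · |3 -8; -2 -5| = (-9)·(-15 − 16) = 279
Sum: (248) + (279) = 527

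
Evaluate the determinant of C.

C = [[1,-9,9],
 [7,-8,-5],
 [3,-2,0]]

det(C) = 215

Expand along column 3:
  + 9 · |7 -8; 3 -2| = 9·(-14 − (-24)) = 90
  − (-5) · |1 -9; 3 -2| = −(-5)·(-2 − (-27)) = 125
Sum: (90) + (125) = 215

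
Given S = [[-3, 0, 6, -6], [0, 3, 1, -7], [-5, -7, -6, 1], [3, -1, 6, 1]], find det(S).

-1494

Expand along row 1 (it has 1 zero):
  + (-3) · M_11   where M_11 = det([3 1 -7; -7 -6 1; -1 6 1]) = 306
  + (6) · M_13   where M_13 = det([0 3 -7; -5 -7 1; 3 -1 1]) = -158
  − (-6) · M_14   where M_14 = det([0 3 1; -5 -7 -6; 3 -1 6]) = 62
det = (+1)·(-3)·(306) + (+1)·(6)·(-158) + (-1)·(-6)·(62) = -1494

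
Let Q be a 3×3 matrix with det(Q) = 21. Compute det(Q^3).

9261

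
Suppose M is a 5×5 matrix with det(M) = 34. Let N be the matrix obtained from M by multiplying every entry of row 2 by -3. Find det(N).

Scaling one row by -3 multiplies the determinant by -3.
det(N) = (-3)·(34) = -102

|N| = -102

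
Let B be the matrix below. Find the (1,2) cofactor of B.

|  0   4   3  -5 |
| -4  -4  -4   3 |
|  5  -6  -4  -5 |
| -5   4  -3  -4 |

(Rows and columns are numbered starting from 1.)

289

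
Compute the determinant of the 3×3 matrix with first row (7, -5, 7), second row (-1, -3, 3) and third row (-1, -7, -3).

Expand along row 1:
  + 7 · |-3 3; -7 -3| = 7·(9 − (-21)) = 210
  − (-5) · |-1 3; -1 -3| = −(-5)·(3 − (-3)) = 30
  + 7 · |-1 -3; -1 -7| = 7·(7 − 3) = 28
Sum: (210) + (30) + (28) = 268

268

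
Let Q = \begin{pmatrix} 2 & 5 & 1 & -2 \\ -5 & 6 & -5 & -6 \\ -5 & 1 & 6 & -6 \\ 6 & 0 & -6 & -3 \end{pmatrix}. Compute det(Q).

Expand along row 4 (it has 1 zero):
  − (6) · M_41   where M_41 = det([5 1 -2; 6 -5 -6; 1 6 -6]) = 278
  − (-6) · M_43   where M_43 = det([2 5 -2; -5 6 -6; -5 1 -6]) = -110
  + (-3) · M_44   where M_44 = det([2 5 1; -5 6 -5; -5 1 6]) = 382
det = (-1)·(6)·(278) + (-1)·(-6)·(-110) + (+1)·(-3)·(382) = -3474

|Q| = -3474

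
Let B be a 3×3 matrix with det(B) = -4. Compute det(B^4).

The determinant is 256.

det(B^4) = (det B)^4 = (-4)^4 = 256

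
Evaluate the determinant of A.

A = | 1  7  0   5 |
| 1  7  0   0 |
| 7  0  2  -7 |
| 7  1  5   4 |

745

Expand along row 2 (it has 2 zeros):
  − (1) · M_21   where M_21 = det([7 0 5; 0 2 -7; 1 5 4]) = 291
  + (7) · M_22   where M_22 = det([1 0 5; 7 2 -7; 7 5 4]) = 148
det = (-1)·(1)·(291) + (+1)·(7)·(148) = 745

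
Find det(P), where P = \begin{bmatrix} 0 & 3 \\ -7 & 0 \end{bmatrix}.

|P| = 21

det(P) = 0·0 − 3·(-7) = 0 − (-21) = 21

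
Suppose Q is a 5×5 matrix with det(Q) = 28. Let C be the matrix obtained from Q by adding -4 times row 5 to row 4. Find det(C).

Adding a multiple of one row to another leaves the determinant unchanged.
det(C) = (1)·(28) = 28

28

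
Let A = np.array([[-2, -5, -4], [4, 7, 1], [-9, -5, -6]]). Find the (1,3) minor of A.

Delete row 1 and column 3; the remaining 2×2 submatrix is [4 7; -9 -5].
Its determinant is 4·(-5) − 7·(-9) = 43.

The minor is 43.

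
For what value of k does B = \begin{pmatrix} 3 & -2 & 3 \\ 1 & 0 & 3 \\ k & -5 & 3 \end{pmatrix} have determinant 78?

k = -7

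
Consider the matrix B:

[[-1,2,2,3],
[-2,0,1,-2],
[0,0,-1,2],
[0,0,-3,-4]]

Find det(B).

The determinant is 40.

B is block upper-triangular with a 2×2 block and a 2×2 block on the diagonal, so its determinant equals the product of the determinants of the diagonal blocks.
det of the 2×2 block = 4
det of the 2×2 block = 10
det = (4)·(10) = 40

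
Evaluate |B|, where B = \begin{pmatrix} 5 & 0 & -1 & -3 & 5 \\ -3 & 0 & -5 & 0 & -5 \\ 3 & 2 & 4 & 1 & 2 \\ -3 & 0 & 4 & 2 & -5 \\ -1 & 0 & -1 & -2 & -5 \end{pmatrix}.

Expand along column 2 (it has 4 zeros):
  − (2) · M_32   where M_32 = det([5 -1 -3 5; -3 -5 0 -5; -3 4 2 -5; -1 -1 -2 -5]) = 110
det = (-1)·(2)·(110) = -220

|B| = -220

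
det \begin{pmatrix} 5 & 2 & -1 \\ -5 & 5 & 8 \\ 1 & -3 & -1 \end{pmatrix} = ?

91

Expand along row 1:
  + 5 · |5 8; -3 -1| = 5·(-5 − (-24)) = 95
  − 2 · |-5 8; 1 -1| = −2·(5 − 8) = 6
  + (-1) · |-5 5; 1 -3| = (-1)·(15 − 5) = -10
Sum: (95) + (6) + (-10) = 91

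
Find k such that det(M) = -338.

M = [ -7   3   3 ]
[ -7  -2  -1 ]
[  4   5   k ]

Expanding along the row containing k, det(M) is linear in k: det(M) = (35)·k + (-128).
Set (35)·k + (-128) = -338  ⇒  (35)·k = -210  ⇒  k = -6.

k = -6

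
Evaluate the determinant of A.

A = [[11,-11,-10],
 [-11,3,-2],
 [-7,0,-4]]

Expand along column 2:
  − (-11) · |-11 -2; -7 -4| = −(-11)·(44 − 14) = 330
  + 3 · |11 -10; -7 -4| = 3·(-44 − 70) = -342
Sum: (330) + (-342) = -12

-12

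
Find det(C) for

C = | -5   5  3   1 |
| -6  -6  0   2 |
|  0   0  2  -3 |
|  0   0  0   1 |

|C| = 120

C is block upper-triangular with a 2×2 block and a 2×2 block on the diagonal, so its determinant equals the product of the determinants of the diagonal blocks.
det of the 2×2 block = 60
det of the 2×2 block = 2
det = (60)·(2) = 120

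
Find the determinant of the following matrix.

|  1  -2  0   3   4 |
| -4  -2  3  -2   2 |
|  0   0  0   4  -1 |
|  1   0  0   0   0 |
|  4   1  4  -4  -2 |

The determinant is 89.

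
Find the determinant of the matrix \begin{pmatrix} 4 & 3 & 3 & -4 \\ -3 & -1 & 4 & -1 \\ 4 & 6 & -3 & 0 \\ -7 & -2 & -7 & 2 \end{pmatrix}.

657

Expand along row 3 (it has 1 zero):
  + (4) · M_31   where M_31 = det([3 3 -4; -1 4 -1; -2 -7 2]) = -45
  − (6) · M_32   where M_32 = det([4 3 -4; -3 4 -1; -7 -7 2]) = -153
  + (-3) · M_33   where M_33 = det([4 3 -4; -3 -1 -1; -7 -2 2]) = 27
det = (+1)·(4)·(-45) + (-1)·(6)·(-153) + (+1)·(-3)·(27) = 657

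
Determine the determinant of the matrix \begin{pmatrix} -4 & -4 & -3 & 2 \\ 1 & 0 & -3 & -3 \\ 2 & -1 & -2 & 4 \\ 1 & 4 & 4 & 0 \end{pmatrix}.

The determinant is 183.

Expand along row 2 (it has 1 zero):
  − (1) · M_21   where M_21 = det([-4 -3 2; -1 -2 4; 4 4 0]) = 24
  − (-3) · M_23   where M_23 = det([-4 -4 2; 2 -1 4; 1 4 0]) = 66
  + (-3) · M_24   where M_24 = det([-4 -4 -3; 2 -1 -2; 1 4 4]) = -3
det = (-1)·(1)·(24) + (-1)·(-3)·(66) + (+1)·(-3)·(-3) = 183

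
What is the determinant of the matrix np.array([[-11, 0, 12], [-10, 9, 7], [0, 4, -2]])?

The determinant is 26.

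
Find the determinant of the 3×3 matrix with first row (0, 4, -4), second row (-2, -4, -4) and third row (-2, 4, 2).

112

Expand along row 1:
  − 4 · |-2 -4; -2 2| = −4·(-4 − 8) = 48
  + (-4) · |-2 -4; -2 4| = (-4)·(-8 − 8) = 64
Sum: (48) + (64) = 112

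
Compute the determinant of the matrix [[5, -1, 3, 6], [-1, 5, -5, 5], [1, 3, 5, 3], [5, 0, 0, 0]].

Expand along row 4 (it has 3 zeros):
  − (5) · M_41   where M_41 = det([-1 3 6; 5 -5 5; 3 5 3]) = 280
det = (-1)·(5)·(280) = -1400

The determinant is -1400.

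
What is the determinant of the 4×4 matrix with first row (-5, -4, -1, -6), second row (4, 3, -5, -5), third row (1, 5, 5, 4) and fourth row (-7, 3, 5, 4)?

Expand along row 1:
  + (-5) · M_11   where M_11 = det([3 -5 -5; 5 5 4; 3 5 4]) = -10
  − (-4) · M_12   where M_12 = det([4 -5 -5; 1 5 4; -7 5 4]) = -40
  + (-1) · M_13   where M_13 = det([4 3 -5; 1 5 4; -7 3 4]) = -254
  − (-6) · M_14   where M_14 = det([4 3 -5; 1 5 5; -7 3 5]) = -270
det = (+1)·(-5)·(-10) + (-1)·(-4)·(-40) + (+1)·(-1)·(-254) + (-1)·(-6)·(-270) = -1476

-1476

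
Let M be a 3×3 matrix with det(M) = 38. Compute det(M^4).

det(M^4) = (det M)^4 = (38)^4 = 2085136

The determinant is 2085136.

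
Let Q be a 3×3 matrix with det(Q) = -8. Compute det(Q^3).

det(Q^3) = (det Q)^3 = (-8)^3 = -512

-512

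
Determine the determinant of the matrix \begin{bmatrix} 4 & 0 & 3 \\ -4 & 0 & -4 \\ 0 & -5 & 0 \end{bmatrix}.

Expand along column 2:
  − (-5) · |4 3; -4 -4| = −(-5)·(-16 − (-12)) = -20

-20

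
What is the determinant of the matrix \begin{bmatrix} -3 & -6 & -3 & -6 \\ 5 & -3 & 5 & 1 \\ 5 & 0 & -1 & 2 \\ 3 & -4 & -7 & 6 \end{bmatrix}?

Expand along row 3 (it has 1 zero):
  + (5) · M_31   where M_31 = det([-6 -3 -6; -3 5 1; -4 -7 6]) = -510
  + (-1) · M_33   where M_33 = det([-3 -6 -6; 5 -3 1; 3 -4 6]) = 270
  − (2) · M_34   where M_34 = det([-3 -6 -3; 5 -3 5; 3 -4 -7]) = -390
det = (+1)·(5)·(-510) + (+1)·(-1)·(270) + (-1)·(2)·(-390) = -2040

The determinant is -2040.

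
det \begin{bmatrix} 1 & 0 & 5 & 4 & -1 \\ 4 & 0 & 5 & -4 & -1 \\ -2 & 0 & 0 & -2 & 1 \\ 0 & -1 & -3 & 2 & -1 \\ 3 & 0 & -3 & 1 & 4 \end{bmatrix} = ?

Expand along column 2 (it has 4 zeros):
  + (-1) · M_42   where M_42 = det([1 5 4 -1; 4 5 -4 -1; -2 0 -2 1; 3 -3 1 4]) = 569
det = (+1)·(-1)·(569) = -569

-569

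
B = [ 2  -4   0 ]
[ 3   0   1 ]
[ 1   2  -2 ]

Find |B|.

Expand along column 2:
  − (-4) · |3 1; 1 -2| = −(-4)·(-6 − 1) = -28
  − 2 · |2 0; 3 1| = −2·(2 − 0) = -4
Sum: (-28) + (-4) = -32

-32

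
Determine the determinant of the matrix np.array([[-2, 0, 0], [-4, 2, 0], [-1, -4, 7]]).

-28

The matrix is lower triangular, so the determinant is the product of the diagonal entries:
det = (-2) · (2) · (7) = -28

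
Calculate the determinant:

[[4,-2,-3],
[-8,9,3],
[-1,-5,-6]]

-201

Expand along column 1:
  + 4 · |9 3; -5 -6| = 4·(-54 − (-15)) = -156
  − (-8) · |-2 -3; -5 -6| = −(-8)·(12 − 15) = -24
  + (-1) · |-2 -3; 9 3| = (-1)·(-6 − (-27)) = -21
Sum: (-156) + (-24) + (-21) = -201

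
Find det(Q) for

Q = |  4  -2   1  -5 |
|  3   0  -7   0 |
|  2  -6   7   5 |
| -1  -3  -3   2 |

Expand along row 2 (it has 2 zeros):
  − (3) · M_21   where M_21 = det([-2 1 -5; -6 7 5; -3 -3 2]) = -256
  − (-7) · M_23   where M_23 = det([4 -2 -5; 2 -6 5; -1 -3 2]) = 90
det = (-1)·(3)·(-256) + (-1)·(-7)·(90) = 1398

1398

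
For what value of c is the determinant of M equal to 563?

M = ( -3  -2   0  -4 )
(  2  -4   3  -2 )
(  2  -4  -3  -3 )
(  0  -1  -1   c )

Expanding along the column containing c, det(M) is linear in c: det(M) = (-96)·c + (-109).
Set (-96)·c + (-109) = 563  ⇒  (-96)·c = 672  ⇒  c = -7.

c = -7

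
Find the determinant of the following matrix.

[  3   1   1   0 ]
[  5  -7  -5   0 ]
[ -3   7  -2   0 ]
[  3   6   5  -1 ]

Expand along column 4 (it has 3 zeros):
  + (-1) · M_44   where M_44 = det([3 1 1; 5 -7 -5; -3 7 -2]) = 186
det = (+1)·(-1)·(186) = -186

The determinant is -186.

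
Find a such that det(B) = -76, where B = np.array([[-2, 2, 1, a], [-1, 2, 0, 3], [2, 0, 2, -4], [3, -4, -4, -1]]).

a = 6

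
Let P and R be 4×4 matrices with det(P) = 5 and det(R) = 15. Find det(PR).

det(PR) = det(P)·det(R) = (5)·(15) = 75

75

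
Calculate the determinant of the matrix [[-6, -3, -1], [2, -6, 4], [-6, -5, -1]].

Expand along row 1:
  + (-6) · |-6 4; -5 -1| = (-6)·(6 − (-20)) = -156
  − (-3) · |2 4; -6 -1| = −(-3)·(-2 − (-24)) = 66
  + (-1) · |2 -6; -6 -5| = (-1)·(-10 − 36) = 46
Sum: (-156) + (66) + (46) = -44

The determinant is -44.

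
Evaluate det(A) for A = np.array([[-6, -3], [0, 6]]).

|A| = -36

det(A) = (-6)·6 − (-3)·0 = -36 − 0 = -36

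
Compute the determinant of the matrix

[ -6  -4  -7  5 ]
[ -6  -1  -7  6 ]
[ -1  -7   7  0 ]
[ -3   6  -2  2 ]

500

Expand along row 3 (it has 1 zero):
  + (-1) · M_31   where M_31 = det([-4 -7 5; -1 -7 6; 6 -2 2]) = -38
  − (-7) · M_32   where M_32 = det([-6 -7 5; -6 -7 6; -3 -2 2]) = 9
  + (7) · M_33   where M_33 = det([-6 -4 5; -6 -1 6; -3 6 2]) = 57
det = (+1)·(-1)·(-38) + (-1)·(-7)·(9) + (+1)·(7)·(57) = 500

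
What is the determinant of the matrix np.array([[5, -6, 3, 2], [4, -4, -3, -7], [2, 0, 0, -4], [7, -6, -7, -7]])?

The determinant is 540.

Expand along row 3 (it has 2 zeros):
  + (2) · M_31   where M_31 = det([-6 3 2; -4 -3 -7; -6 -7 -7]) = 230
  − (-4) · M_34   where M_34 = det([5 -6 3; 4 -4 -3; 7 -6 -7]) = 20
det = (+1)·(2)·(230) + (-1)·(-4)·(20) = 540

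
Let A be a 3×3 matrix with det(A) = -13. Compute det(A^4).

28561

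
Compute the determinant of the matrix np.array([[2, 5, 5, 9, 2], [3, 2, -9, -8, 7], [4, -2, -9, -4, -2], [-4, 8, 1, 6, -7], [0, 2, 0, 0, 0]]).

6706

Expand along row 5 (it has 4 zeros):
  − (2) · M_52   where M_52 = det([2 5 9 2; 3 -9 -8 7; 4 -9 -4 -2; -4 1 6 -7]) = -3353
det = (-1)·(2)·(-3353) = 6706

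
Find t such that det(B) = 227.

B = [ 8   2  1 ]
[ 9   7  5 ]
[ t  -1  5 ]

t = 2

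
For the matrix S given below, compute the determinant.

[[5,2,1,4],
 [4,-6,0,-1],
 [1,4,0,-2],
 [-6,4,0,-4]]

-156

Expand along column 3 (it has 3 zeros):
  + (1) · M_13   where M_13 = det([4 -6 -1; 1 4 -2; -6 4 -4]) = -156
det = (+1)·(1)·(-156) = -156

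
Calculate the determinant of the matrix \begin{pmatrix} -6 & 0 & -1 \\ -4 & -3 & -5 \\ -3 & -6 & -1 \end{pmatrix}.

Expand along row 1:
  + (-6) · |-3 -5; -6 -1| = (-6)·(3 − 30) = 162
  + (-1) · |-4 -3; -3 -6| = (-1)·(24 − 9) = -15
Sum: (162) + (-15) = 147

147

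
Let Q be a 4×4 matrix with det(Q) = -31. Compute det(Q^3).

det(Q^3) = (det Q)^3 = (-31)^3 = -29791

-29791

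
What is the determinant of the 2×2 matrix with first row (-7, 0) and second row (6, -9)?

The determinant is 63.

det = (-7)·(-9) − 0·6 = 63 − 0 = 63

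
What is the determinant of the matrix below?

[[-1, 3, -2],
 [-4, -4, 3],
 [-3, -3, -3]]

-84

Expand along row 1:
  + (-1) · |-4 3; -3 -3| = (-1)·(12 − (-9)) = -21
  − 3 · |-4 3; -3 -3| = −3·(12 − (-9)) = -63
  + (-2) · |-4 -4; -3 -3| = (-2)·(12 − 12) = 0
Sum: (-21) + (-63) + (0) = -84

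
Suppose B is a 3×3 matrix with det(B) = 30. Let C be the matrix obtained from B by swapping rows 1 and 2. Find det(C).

Swapping two rows multiplies the determinant by −1.
det(C) = (-1)·(30) = -30

-30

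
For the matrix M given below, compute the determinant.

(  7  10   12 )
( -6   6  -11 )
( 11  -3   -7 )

Expand along column 1:
  + 7 · |6 -11; -3 -7| = 7·(-42 − 33) = -525
  − (-6) · |10 12; -3 -7| = −(-6)·(-70 − (-36)) = -204
  + 11 · |10 12; 6 -11| = 11·(-110 − 72) = -2002
Sum: (-525) + (-204) + (-2002) = -2731

-2731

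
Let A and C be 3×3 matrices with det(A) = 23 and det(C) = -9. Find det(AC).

det(AC) = -207

det(AC) = det(A)·det(C) = (23)·(-9) = -207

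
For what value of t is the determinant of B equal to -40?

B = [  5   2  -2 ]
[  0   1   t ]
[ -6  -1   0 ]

Expanding along the row containing t, det(B) is linear in t: det(B) = (-7)·t + (-12).
Set (-7)·t + (-12) = -40  ⇒  (-7)·t = -28  ⇒  t = 4.

4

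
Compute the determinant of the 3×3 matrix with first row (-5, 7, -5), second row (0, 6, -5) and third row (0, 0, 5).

The matrix is upper triangular, so the determinant is the product of the diagonal entries:
det = (-5) · (6) · (5) = -150

The determinant is -150.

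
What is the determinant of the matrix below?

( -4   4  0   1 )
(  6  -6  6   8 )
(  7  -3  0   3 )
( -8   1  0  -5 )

Expand along column 3 (it has 3 zeros):
  − (6) · M_23   where M_23 = det([-4 4 1; 7 -3 3; -8 1 -5]) = -21
det = (-1)·(6)·(-21) = 126

The determinant is 126.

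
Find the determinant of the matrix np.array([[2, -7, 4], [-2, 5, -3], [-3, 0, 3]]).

The determinant is -15.

Expand along column 2:
  − (-7) · |-2 -3; -3 3| = −(-7)·(-6 − 9) = -105
  + 5 · |2 4; -3 3| = 5·(6 − (-12)) = 90
Sum: (-105) + (90) = -15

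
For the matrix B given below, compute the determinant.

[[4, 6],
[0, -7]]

det(B) = 4·(-7) − 6·0 = -28 − 0 = -28

-28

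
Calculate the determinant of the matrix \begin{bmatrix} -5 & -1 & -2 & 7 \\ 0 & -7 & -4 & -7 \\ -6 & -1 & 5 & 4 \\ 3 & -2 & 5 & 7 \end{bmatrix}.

4370

Expand along row 2 (it has 1 zero):
  + (-7) · M_22   where M_22 = det([-5 -2 7; -6 5 4; 3 5 7]) = -498
  − (-4) · M_23   where M_23 = det([-5 -1 7; -6 -1 4; 3 -2 7]) = 46
  + (-7) · M_24   where M_24 = det([-5 -1 -2; -6 -1 5; 3 -2 5]) = -100
det = (+1)·(-7)·(-498) + (-1)·(-4)·(46) + (+1)·(-7)·(-100) = 4370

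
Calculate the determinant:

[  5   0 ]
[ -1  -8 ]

-40

det = 5·(-8) − 0·(-1) = -40 − 0 = -40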